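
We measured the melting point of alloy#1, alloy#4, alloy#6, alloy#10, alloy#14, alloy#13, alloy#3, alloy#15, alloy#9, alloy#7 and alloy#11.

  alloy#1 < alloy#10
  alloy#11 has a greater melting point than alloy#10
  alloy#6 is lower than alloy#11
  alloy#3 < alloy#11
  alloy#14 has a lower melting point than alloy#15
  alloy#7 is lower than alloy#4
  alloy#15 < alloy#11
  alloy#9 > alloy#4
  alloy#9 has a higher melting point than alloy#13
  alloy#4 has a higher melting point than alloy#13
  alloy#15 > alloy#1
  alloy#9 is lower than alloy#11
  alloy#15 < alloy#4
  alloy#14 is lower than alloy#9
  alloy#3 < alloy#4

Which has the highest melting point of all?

Chaining downward from alloy#11: directly below it, alloy#10, alloy#15, alloy#6, alloy#3, alloy#9; then alloy#1, alloy#14, alloy#13, alloy#4; then alloy#7.
That covers every other element, and nothing is given above alloy#11, so alloy#11 is the highest melting point.

alloy#11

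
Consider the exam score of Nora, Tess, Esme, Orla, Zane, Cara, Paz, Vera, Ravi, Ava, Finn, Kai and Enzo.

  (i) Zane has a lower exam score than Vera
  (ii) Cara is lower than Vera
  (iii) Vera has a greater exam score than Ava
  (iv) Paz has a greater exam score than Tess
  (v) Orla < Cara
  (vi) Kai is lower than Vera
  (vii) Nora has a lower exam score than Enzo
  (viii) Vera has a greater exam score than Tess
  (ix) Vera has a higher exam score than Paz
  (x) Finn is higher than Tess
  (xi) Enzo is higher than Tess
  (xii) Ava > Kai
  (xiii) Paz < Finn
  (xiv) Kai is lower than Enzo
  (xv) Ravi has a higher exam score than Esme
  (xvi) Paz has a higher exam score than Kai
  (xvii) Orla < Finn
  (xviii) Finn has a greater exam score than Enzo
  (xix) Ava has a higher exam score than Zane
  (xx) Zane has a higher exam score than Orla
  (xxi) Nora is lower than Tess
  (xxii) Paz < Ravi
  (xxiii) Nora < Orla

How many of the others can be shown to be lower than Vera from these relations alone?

8

Directly below Vera: Tess, Kai, Paz, Zane, Cara, Ava.
One step further: Nora, Orla (8 so far).
No other element is forced below Vera by the given relations, so the count is 8.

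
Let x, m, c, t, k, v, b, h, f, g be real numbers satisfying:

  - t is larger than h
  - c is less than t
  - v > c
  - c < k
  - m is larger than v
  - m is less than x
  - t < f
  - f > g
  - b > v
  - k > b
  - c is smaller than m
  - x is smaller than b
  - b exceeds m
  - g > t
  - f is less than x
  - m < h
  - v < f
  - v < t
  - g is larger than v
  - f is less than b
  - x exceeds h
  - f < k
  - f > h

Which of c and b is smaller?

The relevant relations are c < v; v < m; m < h; h < t; t < g; g < f; f < x; x < b.
Together: c < v < m < h < t < g < f < x < b.
So c < b; c is the smaller of the two.

c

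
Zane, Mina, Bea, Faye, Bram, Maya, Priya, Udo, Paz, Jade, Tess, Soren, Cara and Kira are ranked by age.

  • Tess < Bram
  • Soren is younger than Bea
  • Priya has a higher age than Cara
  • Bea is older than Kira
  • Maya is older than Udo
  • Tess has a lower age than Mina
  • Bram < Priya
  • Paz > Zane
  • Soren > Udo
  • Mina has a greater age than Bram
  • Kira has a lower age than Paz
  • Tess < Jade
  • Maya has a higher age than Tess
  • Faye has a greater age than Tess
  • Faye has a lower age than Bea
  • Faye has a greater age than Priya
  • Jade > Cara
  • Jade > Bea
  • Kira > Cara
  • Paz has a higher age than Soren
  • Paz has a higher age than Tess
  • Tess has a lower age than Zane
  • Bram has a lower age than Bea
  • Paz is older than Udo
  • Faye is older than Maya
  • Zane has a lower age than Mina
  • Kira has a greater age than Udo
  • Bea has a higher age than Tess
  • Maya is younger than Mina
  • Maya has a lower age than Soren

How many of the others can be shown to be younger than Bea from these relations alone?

Directly below Bea: Tess, Kira, Bram, Soren, Faye.
One step further: Udo, Cara, Priya, Maya (9 so far).
Nothing else is reachable below Bea; 9 in all.

9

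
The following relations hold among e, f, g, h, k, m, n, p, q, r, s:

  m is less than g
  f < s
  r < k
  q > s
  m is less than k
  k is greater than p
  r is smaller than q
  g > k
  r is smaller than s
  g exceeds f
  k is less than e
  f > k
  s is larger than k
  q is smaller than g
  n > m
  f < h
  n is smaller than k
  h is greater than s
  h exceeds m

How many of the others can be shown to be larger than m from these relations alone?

8

From m the given relations immediately reach n, k, h, g.
From those, f, s, e — 7 in total.
From those, q — 8 in total.
Nothing else is reachable above m; 8 in all.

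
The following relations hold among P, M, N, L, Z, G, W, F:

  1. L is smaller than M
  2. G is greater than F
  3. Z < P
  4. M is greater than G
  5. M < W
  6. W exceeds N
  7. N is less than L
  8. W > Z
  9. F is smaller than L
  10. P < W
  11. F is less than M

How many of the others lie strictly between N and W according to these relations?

Chaining upward from N reaches: L, M.
Chaining downward from W reaches: F, Z, L, G, M, P.
Strictly between N and W are those in both lists: L, M — 2 elements.

2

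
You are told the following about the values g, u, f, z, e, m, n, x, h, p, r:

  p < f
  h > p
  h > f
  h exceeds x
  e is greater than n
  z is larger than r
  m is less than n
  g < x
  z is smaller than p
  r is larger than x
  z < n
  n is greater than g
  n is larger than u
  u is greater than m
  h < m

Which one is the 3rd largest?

Piecing the relations together gives one ordering: g < x < r < z < p < f < h < m < u < n < e.
The 3rd largest is u.

u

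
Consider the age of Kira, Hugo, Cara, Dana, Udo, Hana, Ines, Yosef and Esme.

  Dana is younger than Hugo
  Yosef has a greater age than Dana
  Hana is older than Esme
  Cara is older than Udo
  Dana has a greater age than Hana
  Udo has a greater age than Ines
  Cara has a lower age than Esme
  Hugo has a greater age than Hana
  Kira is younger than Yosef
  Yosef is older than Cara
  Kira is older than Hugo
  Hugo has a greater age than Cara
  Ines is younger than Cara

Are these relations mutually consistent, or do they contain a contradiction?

consistent

Every relation is compatible with Ines < Udo < Cara < Esme < Hana < Dana < Hugo < Kira < Yosef; the set is consistent.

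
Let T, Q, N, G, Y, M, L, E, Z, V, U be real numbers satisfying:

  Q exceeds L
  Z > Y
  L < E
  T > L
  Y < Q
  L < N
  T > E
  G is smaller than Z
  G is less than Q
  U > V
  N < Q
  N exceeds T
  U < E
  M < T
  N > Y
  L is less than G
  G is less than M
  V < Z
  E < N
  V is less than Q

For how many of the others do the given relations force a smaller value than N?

The elements the relations force below N are L, V, G, Y, U, M, E, T — no chain reaches any other.
That is 8.

8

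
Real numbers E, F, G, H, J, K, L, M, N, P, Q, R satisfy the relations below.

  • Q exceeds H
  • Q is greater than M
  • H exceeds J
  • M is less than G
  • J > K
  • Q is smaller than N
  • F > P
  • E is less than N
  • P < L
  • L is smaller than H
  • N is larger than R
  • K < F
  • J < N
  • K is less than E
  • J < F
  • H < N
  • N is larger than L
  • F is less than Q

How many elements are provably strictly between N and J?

Chaining upward from J reaches: F, H, Q.
Chaining downward from N reaches: K, M, P, L, R, F, H, E, Q.
Strictly between J and N are those in both lists: F, H, Q — 3 elements.

3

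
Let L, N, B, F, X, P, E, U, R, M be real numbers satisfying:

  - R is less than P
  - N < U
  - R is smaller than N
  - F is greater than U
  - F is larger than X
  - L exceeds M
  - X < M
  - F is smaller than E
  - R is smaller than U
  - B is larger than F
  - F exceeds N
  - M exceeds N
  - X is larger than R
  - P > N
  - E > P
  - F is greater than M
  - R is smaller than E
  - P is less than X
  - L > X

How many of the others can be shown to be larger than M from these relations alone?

Directly above M: L, F.
One step further: E, B (4 so far).
Nothing else is reachable above M; 4 in all.

4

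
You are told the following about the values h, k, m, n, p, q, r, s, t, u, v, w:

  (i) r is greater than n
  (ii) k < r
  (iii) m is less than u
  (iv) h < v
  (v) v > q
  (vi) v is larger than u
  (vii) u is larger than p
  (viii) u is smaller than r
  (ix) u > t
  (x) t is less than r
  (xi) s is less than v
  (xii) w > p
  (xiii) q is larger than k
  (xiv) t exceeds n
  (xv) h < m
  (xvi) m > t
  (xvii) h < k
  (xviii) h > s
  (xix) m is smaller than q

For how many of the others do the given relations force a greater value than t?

5

Directly above t: m, u, r.
One step further: q, v (5 so far).
Nothing else is reachable above t; 5 in all.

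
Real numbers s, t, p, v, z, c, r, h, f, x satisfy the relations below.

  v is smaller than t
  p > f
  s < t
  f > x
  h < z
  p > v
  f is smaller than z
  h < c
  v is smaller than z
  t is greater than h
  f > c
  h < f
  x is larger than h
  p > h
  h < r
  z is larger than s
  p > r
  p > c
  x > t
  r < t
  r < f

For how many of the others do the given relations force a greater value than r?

The elements the relations force above r are t, x, f, p, z — no chain reaches any other.
That is 5.

5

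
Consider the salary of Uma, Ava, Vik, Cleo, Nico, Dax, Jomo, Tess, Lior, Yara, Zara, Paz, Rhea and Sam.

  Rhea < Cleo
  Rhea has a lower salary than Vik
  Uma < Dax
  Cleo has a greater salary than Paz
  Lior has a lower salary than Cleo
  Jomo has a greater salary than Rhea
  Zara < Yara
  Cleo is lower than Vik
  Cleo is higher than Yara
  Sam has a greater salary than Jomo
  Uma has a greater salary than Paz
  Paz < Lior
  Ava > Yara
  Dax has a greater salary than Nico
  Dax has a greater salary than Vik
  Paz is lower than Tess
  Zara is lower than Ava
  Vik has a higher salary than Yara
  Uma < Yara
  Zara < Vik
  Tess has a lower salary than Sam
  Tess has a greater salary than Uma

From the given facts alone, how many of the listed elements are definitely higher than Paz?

Directly above Paz: Lior, Uma, Tess, Cleo.
One step further: Yara, Vik, Dax, Sam (8 so far).
One step further: Ava (9 so far).
No other element is forced above Paz by the given relations, so the count is 9.

9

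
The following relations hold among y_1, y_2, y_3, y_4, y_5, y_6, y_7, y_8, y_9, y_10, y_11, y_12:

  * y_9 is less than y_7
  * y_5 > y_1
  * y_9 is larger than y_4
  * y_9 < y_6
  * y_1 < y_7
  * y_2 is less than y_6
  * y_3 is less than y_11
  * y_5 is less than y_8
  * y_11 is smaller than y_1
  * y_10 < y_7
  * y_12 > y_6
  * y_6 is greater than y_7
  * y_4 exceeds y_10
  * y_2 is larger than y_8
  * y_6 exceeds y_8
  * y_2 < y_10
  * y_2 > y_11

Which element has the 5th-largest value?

y_4

The consecutive relations fix a unique order: y_3 < y_11 < y_1 < y_5 < y_8 < y_2 < y_10 < y_4 < y_9 < y_7 < y_6 < y_12.
Counting 5 from the largest end gives y_4.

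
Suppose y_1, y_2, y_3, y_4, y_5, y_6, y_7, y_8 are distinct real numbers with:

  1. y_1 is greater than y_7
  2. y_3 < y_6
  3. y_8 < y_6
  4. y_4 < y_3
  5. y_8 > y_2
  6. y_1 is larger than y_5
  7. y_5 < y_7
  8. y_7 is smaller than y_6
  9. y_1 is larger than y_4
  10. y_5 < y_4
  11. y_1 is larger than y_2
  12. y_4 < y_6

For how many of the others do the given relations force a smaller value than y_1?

From y_1 the given relations immediately reach y_2, y_5, y_4, y_7.
Nothing else is reachable below y_1; 4 in all.

4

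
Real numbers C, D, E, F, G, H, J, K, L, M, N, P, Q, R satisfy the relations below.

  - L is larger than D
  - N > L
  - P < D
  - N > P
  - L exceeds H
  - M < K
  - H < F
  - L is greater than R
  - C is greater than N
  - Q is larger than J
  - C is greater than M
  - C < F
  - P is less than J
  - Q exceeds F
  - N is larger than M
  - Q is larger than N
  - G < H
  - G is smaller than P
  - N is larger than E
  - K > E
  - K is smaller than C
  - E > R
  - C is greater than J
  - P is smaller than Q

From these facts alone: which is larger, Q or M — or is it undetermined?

Q

Chaining the given relations: M < N < C < F < Q.
So Q is larger.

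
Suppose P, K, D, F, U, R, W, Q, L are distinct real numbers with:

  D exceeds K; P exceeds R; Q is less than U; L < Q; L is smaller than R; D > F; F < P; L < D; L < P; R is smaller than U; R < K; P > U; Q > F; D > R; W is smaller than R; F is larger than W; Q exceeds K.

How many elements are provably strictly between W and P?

Chaining upward from W reaches: R, F, K, D, Q, U.
Chaining downward from P reaches: L, R, F, K, Q, U.
Strictly between W and P are those in both lists: R, F, K, Q, U — 5 elements.

5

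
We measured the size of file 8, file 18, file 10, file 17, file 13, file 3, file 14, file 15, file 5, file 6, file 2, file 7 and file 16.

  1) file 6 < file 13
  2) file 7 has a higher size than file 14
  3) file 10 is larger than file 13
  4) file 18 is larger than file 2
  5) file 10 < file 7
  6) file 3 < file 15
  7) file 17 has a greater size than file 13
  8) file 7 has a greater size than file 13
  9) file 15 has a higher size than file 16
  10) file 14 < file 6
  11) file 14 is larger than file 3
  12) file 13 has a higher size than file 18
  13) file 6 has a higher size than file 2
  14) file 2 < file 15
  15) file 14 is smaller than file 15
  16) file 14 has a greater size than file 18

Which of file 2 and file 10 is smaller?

The relevant relations are file 2 < file 18; file 18 < file 14; file 14 < file 6; file 6 < file 13; file 13 < file 10.
Together: file 2 < file 18 < file 14 < file 6 < file 13 < file 10.
So file 2 < file 10; file 2 is the smaller of the two.

file 2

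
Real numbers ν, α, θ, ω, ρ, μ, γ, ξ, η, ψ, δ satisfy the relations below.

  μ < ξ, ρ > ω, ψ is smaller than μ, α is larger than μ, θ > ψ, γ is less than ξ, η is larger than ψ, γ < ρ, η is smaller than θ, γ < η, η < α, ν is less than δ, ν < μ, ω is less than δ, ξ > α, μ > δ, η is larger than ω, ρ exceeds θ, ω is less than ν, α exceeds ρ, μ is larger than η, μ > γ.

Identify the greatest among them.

ψ is not greatest since ψ < μ; ω is not greatest since ω < η; γ is not greatest since γ < ρ; η is not greatest since η < μ; ν is not greatest since ν < δ; δ is not greatest since δ < μ; θ is not greatest since θ < ρ; μ is not greatest since μ < ξ; ρ is not greatest since ρ < α; α is not greatest since α < ξ.
Only ξ has nothing above it, so ξ is the greatest.

ξ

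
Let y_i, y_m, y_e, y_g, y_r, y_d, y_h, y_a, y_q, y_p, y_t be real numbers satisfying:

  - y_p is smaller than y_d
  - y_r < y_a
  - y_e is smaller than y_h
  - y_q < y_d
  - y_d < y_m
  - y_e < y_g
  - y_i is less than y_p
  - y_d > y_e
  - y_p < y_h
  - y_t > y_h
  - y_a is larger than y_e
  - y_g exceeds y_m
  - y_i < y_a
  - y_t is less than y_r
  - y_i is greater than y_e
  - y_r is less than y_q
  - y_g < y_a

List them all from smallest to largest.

y_e < y_i < y_p < y_h < y_t < y_r < y_q < y_d < y_m < y_g < y_a

Nothing is placed below y_e, so it is least; from there y_e < y_i; y_i < y_p; y_p < y_h; y_h < y_t; y_t < y_r; y_r < y_q; y_q < y_d; y_d < y_m; y_m < y_g; y_g < y_a, each given directly.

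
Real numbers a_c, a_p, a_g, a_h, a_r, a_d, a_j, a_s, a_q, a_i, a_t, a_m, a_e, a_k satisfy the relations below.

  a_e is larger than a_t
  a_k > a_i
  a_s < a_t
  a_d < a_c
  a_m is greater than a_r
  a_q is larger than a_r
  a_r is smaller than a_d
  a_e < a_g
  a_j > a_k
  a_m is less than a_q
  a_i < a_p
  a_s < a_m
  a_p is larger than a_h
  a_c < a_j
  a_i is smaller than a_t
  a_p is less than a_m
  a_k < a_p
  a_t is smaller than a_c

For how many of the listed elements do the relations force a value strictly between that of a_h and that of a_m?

1

Chaining upward from a_h reaches: a_p, a_q.
Chaining downward from a_m reaches: a_i, a_r, a_s, a_k, a_p.
Strictly between a_h and a_m are those in both lists: a_p — 1 element.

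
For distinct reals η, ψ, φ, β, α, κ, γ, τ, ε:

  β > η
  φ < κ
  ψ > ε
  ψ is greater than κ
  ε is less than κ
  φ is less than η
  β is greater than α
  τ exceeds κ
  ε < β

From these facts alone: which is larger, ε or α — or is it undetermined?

undetermined

Following every chain through ε: above ε we get β, κ, τ, ψ.
α is not reached, and no chain runs the other way from α to ε.
So the given relations leave the order of ε and α undetermined.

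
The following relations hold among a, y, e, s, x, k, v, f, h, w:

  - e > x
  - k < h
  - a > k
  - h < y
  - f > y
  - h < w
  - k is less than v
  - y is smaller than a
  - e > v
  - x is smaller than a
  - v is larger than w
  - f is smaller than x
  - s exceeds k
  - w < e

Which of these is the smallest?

k

h is not least since k < h; y is not least since h < y; s is not least since k < s; f is not least since y < f; w is not least since h < w; x is not least since f < x; v is not least since k < v; a is not least since x < a; e is not least since v < e.
Only k has nothing below it, so k is the smallest.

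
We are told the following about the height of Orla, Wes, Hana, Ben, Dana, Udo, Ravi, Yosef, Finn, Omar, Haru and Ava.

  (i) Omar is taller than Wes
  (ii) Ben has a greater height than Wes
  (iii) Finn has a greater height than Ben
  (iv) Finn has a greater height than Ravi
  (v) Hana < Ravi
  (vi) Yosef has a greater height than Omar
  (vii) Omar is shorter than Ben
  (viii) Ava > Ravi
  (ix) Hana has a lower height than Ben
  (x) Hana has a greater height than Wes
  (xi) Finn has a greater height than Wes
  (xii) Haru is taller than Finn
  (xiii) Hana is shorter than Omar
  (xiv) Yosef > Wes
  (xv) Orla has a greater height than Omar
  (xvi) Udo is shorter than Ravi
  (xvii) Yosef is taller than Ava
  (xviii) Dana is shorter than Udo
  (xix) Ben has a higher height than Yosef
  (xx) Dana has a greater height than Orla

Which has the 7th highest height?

Piecing the relations together gives one ordering: Wes < Hana < Omar < Orla < Dana < Udo < Ravi < Ava < Yosef < Ben < Finn < Haru.
The 7th largest is Udo.

Udo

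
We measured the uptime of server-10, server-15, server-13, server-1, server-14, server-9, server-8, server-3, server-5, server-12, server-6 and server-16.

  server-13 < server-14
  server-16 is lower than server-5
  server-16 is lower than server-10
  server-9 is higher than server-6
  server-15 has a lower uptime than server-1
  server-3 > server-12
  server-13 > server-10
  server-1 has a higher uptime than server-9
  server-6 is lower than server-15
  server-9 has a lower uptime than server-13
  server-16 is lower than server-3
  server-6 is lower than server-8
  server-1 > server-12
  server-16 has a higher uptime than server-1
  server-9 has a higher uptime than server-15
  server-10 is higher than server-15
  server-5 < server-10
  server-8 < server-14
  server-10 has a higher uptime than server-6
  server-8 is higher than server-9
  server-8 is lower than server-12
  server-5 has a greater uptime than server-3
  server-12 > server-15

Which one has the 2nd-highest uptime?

Piecing the relations together gives one ordering: server-6 < server-15 < server-9 < server-8 < server-12 < server-1 < server-16 < server-3 < server-5 < server-10 < server-13 < server-14.
The 2nd largest is server-13.

server-13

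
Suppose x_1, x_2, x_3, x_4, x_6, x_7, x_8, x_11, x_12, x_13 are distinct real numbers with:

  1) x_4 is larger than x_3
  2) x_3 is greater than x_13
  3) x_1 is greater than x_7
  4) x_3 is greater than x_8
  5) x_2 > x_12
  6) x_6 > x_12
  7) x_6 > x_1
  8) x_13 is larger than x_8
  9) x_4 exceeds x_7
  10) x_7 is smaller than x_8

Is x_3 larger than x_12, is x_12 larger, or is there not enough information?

undetermined

Following every chain through x_12: above x_12 we get x_6, x_2.
x_3 is not reached, and no chain runs the other way from x_3 to x_12.
So the given relations leave the order of x_12 and x_3 undetermined.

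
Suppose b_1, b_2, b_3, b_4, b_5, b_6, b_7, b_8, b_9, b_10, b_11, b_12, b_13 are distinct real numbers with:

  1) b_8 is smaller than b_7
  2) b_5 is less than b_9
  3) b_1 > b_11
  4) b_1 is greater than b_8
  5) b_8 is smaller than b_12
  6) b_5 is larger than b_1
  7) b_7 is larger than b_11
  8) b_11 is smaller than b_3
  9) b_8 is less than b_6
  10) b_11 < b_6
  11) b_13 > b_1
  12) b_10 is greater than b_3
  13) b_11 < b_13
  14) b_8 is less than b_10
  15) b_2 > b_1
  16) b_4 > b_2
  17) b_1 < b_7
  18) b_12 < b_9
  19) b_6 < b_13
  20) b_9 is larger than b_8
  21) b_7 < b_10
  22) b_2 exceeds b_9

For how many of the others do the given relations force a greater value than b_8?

Directly above b_8: b_1, b_12, b_7, b_10, b_9, b_6.
One step further: b_5, b_2, b_13 (9 so far).
One step further: b_4 (10 so far).
No other element is forced above b_8 by the given relations, so the count is 10.

10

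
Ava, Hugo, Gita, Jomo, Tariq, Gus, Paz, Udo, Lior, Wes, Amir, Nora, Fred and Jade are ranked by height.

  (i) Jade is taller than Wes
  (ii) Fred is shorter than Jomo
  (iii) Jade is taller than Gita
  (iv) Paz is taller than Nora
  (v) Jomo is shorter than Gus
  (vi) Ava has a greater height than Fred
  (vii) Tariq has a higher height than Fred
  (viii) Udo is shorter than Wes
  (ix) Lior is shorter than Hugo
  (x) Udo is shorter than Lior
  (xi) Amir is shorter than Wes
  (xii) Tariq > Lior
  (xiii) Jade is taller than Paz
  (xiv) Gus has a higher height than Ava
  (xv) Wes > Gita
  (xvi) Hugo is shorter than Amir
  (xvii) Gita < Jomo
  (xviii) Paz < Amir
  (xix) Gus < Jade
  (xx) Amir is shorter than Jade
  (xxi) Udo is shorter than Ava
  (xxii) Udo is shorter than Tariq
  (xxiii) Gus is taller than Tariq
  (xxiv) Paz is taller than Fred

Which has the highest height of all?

Jade

Nora is not greatest since Nora < Paz; Udo is not greatest since Udo < Ava; Fred is not greatest since Fred < Jomo; Paz is not greatest since Paz < Jade; Gita is not greatest since Gita < Jomo; Lior is not greatest since Lior < Hugo; Ava is not greatest since Ava < Gus; Hugo is not greatest since Hugo < Amir; Jomo is not greatest since Jomo < Gus; Amir is not greatest since Amir < Wes; Tariq is not greatest since Tariq < Gus; Wes is not greatest since Wes < Jade; Gus is not greatest since Gus < Jade.
Only Jade has nothing above it, so Jade is the highest height.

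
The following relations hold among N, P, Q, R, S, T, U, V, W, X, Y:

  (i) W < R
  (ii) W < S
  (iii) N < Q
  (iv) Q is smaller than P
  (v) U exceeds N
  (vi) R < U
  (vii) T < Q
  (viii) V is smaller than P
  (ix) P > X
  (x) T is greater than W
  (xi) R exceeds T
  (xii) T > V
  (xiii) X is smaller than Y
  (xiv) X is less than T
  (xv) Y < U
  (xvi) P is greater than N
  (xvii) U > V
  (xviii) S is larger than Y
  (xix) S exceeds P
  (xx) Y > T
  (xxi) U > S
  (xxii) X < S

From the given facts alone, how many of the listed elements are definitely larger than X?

7

Directly above X: T, P, Y, S.
One step further: R, Q, U (7 so far).
No other element is forced above X by the given relations, so the count is 7.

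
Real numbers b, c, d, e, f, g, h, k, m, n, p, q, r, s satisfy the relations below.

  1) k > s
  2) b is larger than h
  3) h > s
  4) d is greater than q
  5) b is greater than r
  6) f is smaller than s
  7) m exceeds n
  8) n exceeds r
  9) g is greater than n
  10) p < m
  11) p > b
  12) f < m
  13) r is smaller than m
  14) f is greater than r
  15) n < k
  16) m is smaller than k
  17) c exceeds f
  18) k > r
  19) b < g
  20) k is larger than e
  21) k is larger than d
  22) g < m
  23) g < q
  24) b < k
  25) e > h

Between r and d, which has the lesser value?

r

Link the given pairs in sequence: r < f; f < s; s < h; h < b; b < g; g < q; q < d.
Together: r < f < s < h < b < g < q < d.
So r < d; r is the smaller of the two.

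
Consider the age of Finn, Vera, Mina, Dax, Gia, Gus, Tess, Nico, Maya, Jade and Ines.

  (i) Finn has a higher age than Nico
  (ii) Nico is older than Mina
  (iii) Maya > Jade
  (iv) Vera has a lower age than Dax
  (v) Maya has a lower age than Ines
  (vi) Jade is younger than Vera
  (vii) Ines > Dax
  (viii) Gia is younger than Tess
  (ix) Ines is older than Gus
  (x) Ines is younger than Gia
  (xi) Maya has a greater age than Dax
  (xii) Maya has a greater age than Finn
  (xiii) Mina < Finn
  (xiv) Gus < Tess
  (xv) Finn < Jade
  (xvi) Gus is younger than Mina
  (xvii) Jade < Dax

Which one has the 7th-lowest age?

Dax

Chaining the given pairs: Gus < Mina < Nico < Finn < Jade < Vera < Dax < Maya < Ines < Gia < Tess.
The 7th smallest is Dax.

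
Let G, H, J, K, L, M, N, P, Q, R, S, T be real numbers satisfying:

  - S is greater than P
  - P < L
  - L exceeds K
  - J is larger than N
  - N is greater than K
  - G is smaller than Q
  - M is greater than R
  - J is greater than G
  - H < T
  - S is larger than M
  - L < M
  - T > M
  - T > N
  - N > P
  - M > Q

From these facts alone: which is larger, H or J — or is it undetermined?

undetermined

Following every chain through H: above H we get T.
J is not reached, and no chain runs the other way from J to H.
So the given relations leave the order of H and J undetermined.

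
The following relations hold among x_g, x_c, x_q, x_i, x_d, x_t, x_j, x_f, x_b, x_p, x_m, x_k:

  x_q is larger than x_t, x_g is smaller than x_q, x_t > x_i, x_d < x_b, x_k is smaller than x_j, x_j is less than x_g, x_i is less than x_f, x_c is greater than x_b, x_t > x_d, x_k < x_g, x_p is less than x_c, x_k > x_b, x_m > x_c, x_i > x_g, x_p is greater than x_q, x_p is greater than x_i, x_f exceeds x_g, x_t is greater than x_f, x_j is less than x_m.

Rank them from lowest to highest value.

The consecutive links are each given: x_d < x_b; x_b < x_k; x_k < x_j; x_j < x_g; x_g < x_i; x_i < x_f; x_f < x_t; x_t < x_q; x_q < x_p; x_p < x_c; x_c < x_m.

x_d < x_b < x_k < x_j < x_g < x_i < x_f < x_t < x_q < x_p < x_c < x_m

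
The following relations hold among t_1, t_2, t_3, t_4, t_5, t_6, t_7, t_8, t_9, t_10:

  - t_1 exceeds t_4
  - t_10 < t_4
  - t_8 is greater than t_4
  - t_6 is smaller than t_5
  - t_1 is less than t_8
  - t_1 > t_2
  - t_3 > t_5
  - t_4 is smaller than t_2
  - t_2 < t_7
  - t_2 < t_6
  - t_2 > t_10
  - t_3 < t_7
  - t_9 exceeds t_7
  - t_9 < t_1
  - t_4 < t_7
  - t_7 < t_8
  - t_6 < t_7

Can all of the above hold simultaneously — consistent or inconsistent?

The single ordering t_10 < t_4 < t_2 < t_6 < t_5 < t_3 < t_7 < t_9 < t_1 < t_8 satisfies every listed relation, so no contradiction arises.

consistent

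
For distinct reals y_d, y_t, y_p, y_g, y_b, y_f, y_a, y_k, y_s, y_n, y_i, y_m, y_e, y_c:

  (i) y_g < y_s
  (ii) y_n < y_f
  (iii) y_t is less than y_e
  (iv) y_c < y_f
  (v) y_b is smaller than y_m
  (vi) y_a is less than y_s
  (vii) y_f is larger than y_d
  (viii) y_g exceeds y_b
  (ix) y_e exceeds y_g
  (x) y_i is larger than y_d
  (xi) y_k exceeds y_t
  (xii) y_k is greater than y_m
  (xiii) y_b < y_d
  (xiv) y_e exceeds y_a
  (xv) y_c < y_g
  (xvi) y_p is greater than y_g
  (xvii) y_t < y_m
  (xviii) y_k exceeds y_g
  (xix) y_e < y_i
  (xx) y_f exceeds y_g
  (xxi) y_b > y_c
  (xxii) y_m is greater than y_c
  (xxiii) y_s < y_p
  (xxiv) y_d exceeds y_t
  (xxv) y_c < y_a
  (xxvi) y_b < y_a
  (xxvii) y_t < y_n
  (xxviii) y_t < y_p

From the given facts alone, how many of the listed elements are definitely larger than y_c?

11

The elements the relations force above y_c are y_b, y_g, y_m, y_a, y_d, y_e, y_k, y_i, y_s, y_p, y_f — no chain reaches any other.
That is 11.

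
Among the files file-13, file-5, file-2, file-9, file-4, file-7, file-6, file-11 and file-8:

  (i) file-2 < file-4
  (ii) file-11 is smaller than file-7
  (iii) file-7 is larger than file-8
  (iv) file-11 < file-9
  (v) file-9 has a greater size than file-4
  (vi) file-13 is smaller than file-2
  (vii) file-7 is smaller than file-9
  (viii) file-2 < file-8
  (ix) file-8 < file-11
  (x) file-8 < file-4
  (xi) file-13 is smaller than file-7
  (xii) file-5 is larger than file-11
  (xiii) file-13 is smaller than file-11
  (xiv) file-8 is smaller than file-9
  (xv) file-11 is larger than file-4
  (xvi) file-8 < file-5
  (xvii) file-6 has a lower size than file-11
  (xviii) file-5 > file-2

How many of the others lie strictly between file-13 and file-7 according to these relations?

The relations place file-13 below file-7. An element lies strictly between them when it is forced above file-13 and also forced below file-7.
Above file-13: {file-2, file-8, file-4, file-11, file-9, file-5}. Below file-7: {file-6, file-2, file-8, file-4, file-11}.
Intersection: {file-2, file-8, file-4, file-11} — 4.

4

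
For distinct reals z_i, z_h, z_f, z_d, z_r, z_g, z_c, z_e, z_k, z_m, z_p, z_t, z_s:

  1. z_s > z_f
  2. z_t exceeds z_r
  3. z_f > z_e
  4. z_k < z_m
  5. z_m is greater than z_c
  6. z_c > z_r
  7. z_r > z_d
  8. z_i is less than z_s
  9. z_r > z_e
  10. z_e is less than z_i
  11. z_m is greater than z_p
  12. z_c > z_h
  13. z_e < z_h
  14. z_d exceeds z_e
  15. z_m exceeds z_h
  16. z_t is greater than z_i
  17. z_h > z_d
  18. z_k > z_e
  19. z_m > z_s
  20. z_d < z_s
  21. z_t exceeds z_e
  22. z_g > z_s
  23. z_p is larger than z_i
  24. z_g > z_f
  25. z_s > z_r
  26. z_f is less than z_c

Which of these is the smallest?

z_e

z_f is not least since z_e < z_f; z_d is not least since z_e < z_d; z_i is not least since z_e < z_i; z_r is not least since z_d < z_r; z_p is not least since z_i < z_p; z_k is not least since z_e < z_k; z_s is not least since z_i < z_s; z_h is not least since z_e < z_h; z_t is not least since z_r < z_t; z_g is not least since z_s < z_g; z_c is not least since z_r < z_c; z_m is not least since z_k < z_m.
Only z_e has nothing below it, so z_e is the smallest.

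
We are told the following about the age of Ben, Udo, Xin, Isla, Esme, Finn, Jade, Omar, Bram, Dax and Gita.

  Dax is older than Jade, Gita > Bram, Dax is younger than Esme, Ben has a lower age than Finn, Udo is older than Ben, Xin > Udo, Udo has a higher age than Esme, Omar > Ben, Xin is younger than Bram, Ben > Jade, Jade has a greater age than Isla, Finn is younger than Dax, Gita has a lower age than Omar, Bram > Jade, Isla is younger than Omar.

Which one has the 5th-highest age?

Piecing the relations together gives one ordering: Isla < Jade < Ben < Finn < Dax < Esme < Udo < Xin < Bram < Gita < Omar.
The 5th largest is Udo.

Udo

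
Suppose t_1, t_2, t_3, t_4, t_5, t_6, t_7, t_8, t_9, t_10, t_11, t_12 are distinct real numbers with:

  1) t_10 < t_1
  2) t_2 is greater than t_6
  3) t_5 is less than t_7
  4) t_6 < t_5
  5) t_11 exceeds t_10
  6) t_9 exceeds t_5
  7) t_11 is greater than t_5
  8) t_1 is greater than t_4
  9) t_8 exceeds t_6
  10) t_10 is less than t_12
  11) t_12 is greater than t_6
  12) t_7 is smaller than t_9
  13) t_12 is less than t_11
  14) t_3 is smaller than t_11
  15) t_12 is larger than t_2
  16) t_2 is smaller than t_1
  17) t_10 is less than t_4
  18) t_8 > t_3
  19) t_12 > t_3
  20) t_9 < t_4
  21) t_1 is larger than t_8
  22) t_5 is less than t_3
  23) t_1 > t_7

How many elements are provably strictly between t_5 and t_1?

5

Chaining upward from t_5 reaches: t_7, t_9, t_3, t_8, t_4, t_12, t_11.
Chaining downward from t_1 reaches: t_6, t_2, t_10, t_7, t_9, t_3, t_8, t_4.
Strictly between t_5 and t_1 are those in both lists: t_7, t_9, t_3, t_8, t_4 — 5 elements.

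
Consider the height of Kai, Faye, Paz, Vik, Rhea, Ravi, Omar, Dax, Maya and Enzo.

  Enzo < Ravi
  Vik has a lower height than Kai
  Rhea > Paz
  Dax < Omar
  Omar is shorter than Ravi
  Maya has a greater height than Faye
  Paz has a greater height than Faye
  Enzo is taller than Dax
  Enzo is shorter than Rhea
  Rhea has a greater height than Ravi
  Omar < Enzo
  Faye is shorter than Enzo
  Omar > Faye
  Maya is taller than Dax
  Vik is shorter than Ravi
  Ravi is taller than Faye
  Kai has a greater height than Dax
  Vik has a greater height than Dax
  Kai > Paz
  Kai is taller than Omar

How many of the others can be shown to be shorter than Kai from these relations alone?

5

From Kai the given relations immediately reach Dax, Paz, Vik, Omar.
From those, Faye — 5 in total.
No other element is forced below Kai by the given relations, so the count is 5.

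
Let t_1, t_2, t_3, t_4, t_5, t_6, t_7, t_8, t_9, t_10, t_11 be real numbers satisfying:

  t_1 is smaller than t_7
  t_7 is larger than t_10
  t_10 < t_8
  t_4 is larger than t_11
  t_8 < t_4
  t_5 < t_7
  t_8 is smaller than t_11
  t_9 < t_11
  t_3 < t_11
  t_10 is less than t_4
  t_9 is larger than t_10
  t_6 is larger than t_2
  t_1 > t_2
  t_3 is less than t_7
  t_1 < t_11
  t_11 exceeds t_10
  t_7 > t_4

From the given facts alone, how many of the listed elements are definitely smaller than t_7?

Directly below t_7: t_10, t_5, t_1, t_3, t_4.
One step further: t_2, t_8, t_11 (8 so far).
One step further: t_9 (9 so far).
No other element is forced below t_7 by the given relations, so the count is 9.

9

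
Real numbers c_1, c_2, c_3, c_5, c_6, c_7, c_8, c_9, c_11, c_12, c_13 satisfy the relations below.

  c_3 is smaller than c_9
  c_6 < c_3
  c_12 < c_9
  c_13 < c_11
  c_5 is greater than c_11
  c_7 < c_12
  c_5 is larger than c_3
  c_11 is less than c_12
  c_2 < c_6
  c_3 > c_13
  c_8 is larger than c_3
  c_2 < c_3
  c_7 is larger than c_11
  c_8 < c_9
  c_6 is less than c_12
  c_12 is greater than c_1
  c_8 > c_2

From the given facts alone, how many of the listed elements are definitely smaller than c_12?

The elements the relations force below c_12 are c_2, c_13, c_1, c_6, c_11, c_7 — no chain reaches any other.
That is 6.

6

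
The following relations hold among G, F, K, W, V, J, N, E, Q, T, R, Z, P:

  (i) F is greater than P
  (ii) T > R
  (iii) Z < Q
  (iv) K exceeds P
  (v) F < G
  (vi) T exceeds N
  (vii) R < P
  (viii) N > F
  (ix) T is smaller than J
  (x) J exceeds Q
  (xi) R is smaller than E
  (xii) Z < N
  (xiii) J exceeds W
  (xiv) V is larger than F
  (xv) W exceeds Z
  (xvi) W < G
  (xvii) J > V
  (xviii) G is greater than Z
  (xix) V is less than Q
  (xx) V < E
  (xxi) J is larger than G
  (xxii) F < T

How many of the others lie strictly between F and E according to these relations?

Chaining upward from F reaches: N, T, V, G, Q, J.
Chaining downward from E reaches: R, P, V.
Strictly between F and E are those in both lists: V — 1 element.

1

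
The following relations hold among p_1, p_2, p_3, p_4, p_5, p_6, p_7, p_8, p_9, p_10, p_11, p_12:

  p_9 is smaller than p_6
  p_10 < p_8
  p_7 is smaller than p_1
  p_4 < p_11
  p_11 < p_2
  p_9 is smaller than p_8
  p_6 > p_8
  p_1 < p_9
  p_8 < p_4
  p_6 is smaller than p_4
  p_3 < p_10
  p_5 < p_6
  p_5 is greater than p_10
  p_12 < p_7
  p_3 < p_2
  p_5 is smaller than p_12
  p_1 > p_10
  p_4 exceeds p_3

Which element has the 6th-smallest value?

p_1

The consecutive relations fix a unique order: p_3 < p_10 < p_5 < p_12 < p_7 < p_1 < p_9 < p_8 < p_6 < p_4 < p_11 < p_2.
Counting 6 from the smallest end gives p_1.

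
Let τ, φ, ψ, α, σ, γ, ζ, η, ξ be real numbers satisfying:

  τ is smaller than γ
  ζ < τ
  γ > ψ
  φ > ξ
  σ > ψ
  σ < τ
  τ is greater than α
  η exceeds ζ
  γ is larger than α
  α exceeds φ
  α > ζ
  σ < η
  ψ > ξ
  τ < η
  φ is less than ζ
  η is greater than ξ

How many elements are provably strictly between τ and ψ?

1

The relations place ψ below τ. An element lies strictly between them when it is forced above ψ and also forced below τ.
Above ψ: {σ, η, γ}. Below τ: {ξ, φ, ζ, σ, α}.
Intersection: {σ} — 1.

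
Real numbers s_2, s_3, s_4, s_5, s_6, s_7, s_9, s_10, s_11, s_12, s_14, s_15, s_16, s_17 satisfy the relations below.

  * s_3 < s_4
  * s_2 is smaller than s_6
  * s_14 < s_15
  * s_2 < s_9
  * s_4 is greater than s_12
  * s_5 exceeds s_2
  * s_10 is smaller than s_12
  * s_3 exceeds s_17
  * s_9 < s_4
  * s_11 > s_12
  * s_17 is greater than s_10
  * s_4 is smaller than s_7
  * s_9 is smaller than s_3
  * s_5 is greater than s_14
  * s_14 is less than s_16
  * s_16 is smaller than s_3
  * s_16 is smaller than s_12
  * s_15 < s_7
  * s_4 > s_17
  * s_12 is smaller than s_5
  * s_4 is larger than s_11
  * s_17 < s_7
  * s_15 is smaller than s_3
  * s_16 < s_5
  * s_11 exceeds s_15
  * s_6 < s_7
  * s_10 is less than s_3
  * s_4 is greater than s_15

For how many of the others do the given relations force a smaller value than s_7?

12

From s_7 the given relations immediately reach s_17, s_15, s_4, s_6.
From those, s_10, s_2, s_14, s_12, s_9, s_11, s_3 — 11 in total.
From those, s_16 — 12 in total.
No other element is forced below s_7 by the given relations, so the count is 12.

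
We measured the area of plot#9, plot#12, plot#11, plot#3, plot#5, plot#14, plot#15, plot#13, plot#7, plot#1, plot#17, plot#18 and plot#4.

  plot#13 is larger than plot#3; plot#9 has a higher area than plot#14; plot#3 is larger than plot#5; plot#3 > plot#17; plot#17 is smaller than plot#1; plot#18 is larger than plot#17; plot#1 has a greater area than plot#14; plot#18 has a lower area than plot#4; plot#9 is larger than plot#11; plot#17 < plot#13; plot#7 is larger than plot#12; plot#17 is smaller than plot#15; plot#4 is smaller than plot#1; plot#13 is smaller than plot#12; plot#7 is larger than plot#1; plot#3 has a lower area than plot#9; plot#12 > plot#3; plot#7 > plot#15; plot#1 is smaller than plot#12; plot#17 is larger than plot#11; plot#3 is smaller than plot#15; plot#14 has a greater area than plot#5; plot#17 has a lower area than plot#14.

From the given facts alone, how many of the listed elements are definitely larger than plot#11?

The elements the relations force above plot#11 are plot#17, plot#3, plot#14, plot#15, plot#13, plot#18, plot#4, plot#1, plot#9, plot#12, plot#7 — no chain reaches any other.
That is 11.

11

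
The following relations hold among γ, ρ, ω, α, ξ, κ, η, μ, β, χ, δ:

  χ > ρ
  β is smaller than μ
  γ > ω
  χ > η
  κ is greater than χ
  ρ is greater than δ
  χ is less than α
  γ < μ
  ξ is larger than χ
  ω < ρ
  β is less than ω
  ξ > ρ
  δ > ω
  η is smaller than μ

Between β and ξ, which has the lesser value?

β

β < ω and ω < δ give β < δ.
Then δ < ρ extends the chain to ρ.
Then ρ < χ extends the chain to χ.
With χ < ξ: β < ω < δ < ρ < χ < ξ.
So β < ξ; β is the smaller of the two.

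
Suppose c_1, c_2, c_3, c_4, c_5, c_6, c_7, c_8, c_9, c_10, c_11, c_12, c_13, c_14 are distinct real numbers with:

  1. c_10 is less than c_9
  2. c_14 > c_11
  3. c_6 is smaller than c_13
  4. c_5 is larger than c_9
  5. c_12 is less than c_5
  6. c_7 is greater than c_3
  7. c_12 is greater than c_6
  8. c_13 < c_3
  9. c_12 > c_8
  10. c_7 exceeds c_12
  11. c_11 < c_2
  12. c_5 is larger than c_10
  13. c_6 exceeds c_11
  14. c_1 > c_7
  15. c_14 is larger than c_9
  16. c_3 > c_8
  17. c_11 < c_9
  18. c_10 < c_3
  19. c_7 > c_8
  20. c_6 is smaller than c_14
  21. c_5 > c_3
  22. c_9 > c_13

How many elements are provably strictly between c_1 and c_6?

4

Chaining upward from c_6 reaches: c_13, c_9, c_12, c_14, c_3, c_7, c_5.
Chaining downward from c_1 reaches: c_8, c_11, c_13, c_10, c_12, c_3, c_7.
Strictly between c_6 and c_1 are those in both lists: c_13, c_12, c_3, c_7 — 4 elements.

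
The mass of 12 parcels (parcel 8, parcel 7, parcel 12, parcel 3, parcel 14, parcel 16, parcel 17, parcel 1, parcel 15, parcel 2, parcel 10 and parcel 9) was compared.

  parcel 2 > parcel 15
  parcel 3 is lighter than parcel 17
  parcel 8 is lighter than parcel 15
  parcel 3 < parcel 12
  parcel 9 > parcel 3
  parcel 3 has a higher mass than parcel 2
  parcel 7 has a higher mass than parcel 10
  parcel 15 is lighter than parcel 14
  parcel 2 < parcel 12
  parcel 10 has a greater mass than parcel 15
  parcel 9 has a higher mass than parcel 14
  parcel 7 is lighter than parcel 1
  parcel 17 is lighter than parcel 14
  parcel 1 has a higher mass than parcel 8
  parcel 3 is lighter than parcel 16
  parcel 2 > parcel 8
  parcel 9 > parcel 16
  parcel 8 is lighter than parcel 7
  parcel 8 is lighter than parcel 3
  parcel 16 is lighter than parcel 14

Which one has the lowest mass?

parcel 15 is not least since parcel 8 < parcel 15; parcel 2 is not least since parcel 8 < parcel 2; parcel 10 is not least since parcel 15 < parcel 10; parcel 3 is not least since parcel 2 < parcel 3; parcel 7 is not least since parcel 8 < parcel 7; parcel 12 is not least since parcel 3 < parcel 12; parcel 16 is not least since parcel 3 < parcel 16; parcel 17 is not least since parcel 3 < parcel 17; parcel 14 is not least since parcel 17 < parcel 14; parcel 1 is not least since parcel 7 < parcel 1; parcel 9 is not least since parcel 14 < parcel 9.
Only parcel 8 has nothing below it, so parcel 8 is the lowest mass.

parcel 8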